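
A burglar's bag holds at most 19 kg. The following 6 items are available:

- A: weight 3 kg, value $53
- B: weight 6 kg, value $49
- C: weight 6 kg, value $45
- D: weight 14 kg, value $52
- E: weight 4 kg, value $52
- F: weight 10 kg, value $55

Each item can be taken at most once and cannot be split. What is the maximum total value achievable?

Check high-value combinations within 19 kg:
- A+B+C+E: weight 3+6+6+4=19, value 53+49+45+52=199
- A+E+F: weight 3+4+10=17, value 53+52+55=160
- A+B+F: weight 3+6+10=19, value 53+49+55=157
- A+B+E: weight 3+6+4=13, value 53+49+52=154
Best: $199.

$199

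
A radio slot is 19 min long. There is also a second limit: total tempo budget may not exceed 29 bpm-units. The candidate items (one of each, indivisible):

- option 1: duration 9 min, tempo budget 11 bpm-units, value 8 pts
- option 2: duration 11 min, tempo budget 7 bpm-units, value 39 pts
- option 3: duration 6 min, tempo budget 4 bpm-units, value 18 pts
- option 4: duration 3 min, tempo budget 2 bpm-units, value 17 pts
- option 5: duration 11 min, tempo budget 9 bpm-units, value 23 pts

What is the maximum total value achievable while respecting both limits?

57 pts

Feasible sets respecting both limits:
- option 2+option 3: duration 17, tempo budget 11, value 57
- option 2+option 4: duration 14, tempo budget 9, value 56
- option 1+option 3+option 4: duration 18, tempo budget 17, value 43
Best: 57 pts.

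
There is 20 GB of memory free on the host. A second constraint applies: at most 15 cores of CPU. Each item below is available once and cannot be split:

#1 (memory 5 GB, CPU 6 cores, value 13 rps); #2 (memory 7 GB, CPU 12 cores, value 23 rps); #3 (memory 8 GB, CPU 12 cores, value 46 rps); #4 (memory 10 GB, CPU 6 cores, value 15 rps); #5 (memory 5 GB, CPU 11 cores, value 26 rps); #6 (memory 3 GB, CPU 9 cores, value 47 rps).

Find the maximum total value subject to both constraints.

Feasible sets respecting both limits:
- #4+#6: memory 13, CPU 15, value 62
- #1+#6: memory 8, CPU 15, value 60
- #6: memory 3, CPU 9, value 47
Best: 62 rps.

62 rps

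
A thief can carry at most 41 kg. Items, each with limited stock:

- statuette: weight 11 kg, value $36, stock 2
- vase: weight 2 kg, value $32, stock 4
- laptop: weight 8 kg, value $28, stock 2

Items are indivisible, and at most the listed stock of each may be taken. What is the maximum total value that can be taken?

Top feasible selections:
- 2×statuette + 4×vase + 1×laptop: weight 38, value 228
- 1×statuette + 4×vase + 2×laptop: weight 35, value 220
- 2×statuette + 4×vase: weight 30, value 200
Best: $228.

$228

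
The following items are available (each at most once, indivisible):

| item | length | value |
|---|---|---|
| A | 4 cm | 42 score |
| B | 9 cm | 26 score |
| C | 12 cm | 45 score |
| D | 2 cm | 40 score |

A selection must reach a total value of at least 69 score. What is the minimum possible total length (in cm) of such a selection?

Subsets with value ≥ 69, sorted by total length:
- A+D: length 6, value 82
- C+D: length 14, value 85
- A+B+D: length 15, value 108
- A+C: length 16, value 87
Minimum length: 6 cm.

6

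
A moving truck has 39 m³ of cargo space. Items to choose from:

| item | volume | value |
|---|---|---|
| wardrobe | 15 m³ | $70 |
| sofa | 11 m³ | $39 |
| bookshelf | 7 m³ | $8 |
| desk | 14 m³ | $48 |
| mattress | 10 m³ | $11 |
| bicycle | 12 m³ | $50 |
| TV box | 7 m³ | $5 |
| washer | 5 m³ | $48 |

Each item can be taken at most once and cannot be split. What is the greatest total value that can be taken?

This is a 0/1 knapsack; check combinations near the capacity.
- wardrobe+bookshelf+bicycle+washer: volume 15+7+12+5=39, value 70+8+50+48=176
- wardrobe+bicycle+TV box+washer: volume 15+12+7+5=39, value 70+50+5+48=173
- wardrobe+bicycle+washer: volume 15+12+5=32, value 70+50+48=168
- wardrobe+desk+washer: volume 15+14+5=34, value 70+48+48=166
Best: $176.

$176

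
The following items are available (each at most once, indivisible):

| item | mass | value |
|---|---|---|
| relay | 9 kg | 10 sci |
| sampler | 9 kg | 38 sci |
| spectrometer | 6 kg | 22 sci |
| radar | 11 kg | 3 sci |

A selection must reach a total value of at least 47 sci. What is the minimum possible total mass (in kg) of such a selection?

15

Subsets with value ≥ 47, sorted by total mass:
- sampler+spectrometer: mass 15, value 60
- relay+sampler: mass 18, value 48
- relay+sampler+spectrometer: mass 24, value 70
Minimum mass: 15 kg.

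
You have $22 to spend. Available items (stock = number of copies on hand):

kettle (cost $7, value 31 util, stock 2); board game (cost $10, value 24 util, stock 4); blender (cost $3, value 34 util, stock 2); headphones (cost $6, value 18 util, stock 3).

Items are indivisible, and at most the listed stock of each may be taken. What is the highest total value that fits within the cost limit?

Top feasible selections:
- 2×kettle + 2×blender: cost 20, value 130
- 1×kettle + 2×blender + 1×headphones: cost 19, value 117
- 1×board game + 2×blender + 1×headphones: cost 22, value 110
- 2×blender + 2×headphones: cost 18, value 104
Best: 130 util.

130 util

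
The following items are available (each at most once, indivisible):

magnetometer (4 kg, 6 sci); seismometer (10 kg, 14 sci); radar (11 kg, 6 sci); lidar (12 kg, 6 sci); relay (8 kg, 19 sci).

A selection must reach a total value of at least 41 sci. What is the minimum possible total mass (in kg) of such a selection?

Subsets with value ≥ 41, sorted by total mass:
- magnetometer+seismometer+radar+relay: mass 33, value 45
- magnetometer+seismometer+lidar+relay: mass 34, value 45
Minimum mass: 33 kg.

33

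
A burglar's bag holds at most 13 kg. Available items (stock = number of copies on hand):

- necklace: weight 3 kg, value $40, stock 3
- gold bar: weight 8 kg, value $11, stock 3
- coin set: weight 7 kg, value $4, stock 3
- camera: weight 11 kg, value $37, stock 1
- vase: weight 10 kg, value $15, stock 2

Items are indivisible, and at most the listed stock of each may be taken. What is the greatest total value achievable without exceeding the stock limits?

$120

Best selections within weight 13 and stock limits:
- 3×necklace: weight 9, value 120
- 2×necklace + 1×coin set: weight 13, value 84
- 2×necklace: weight 6, value 80
Best: $120.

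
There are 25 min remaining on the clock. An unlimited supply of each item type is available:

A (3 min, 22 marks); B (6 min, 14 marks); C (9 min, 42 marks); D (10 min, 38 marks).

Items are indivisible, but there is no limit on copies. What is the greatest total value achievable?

176 marks

Best value-per-unit is A at 22/3, and filling with it alone uses time 8×3=24. No mix of the others beats 8×22 = 176.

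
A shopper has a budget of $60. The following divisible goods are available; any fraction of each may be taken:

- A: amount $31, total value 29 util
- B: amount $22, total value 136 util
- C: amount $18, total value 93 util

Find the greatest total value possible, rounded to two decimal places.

247.71

Take in order of value per unit:
- B (136/22 per unit): all 22 → value 136, running total 136.00
- C (93/18 per unit): all 18 → value 93, running total 229.00
- A (29/31 per unit): 20 of 31 → value 20×29/31 = 18.7097, running total 247.71
Total 247.71.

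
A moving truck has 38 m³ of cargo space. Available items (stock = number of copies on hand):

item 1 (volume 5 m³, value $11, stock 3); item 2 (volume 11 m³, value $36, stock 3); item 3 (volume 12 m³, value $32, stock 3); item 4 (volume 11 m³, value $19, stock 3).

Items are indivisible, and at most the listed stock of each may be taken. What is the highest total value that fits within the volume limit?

Best selections within volume 38 and stock limits:
- 1×item 1 + 3×item 2: volume 38, value 119
- 3×item 2: volume 33, value 108
- 3×item 1 + 2×item 2: volume 37, value 105
Best: $119.

$119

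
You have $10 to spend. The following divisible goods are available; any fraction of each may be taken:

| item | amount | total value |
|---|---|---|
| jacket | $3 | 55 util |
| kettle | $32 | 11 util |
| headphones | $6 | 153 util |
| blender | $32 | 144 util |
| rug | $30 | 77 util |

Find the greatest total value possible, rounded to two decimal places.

212.50

Take in order of value per unit:
- headphones (153/6 per unit): all 6 → value 153, running total 153.00
- jacket (55/3 per unit): all 3 → value 55, running total 208.00
- blender (144/32 per unit): 1 of 32 → value 1×144/32 = 4.5000, running total 212.50
Total 212.50.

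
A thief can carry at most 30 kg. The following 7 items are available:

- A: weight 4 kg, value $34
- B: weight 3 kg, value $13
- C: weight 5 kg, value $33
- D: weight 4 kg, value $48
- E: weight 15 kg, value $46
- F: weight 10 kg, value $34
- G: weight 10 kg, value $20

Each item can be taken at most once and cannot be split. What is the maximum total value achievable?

$162

Check high-value combinations within 30 kg:
- A+B+C+D+F: weight 4+3+5+4+10=26, value 34+13+33+48+34=162
- A+C+D+E: weight 4+5+4+15=28, value 34+33+48+46=161
- A+C+D+F: weight 4+5+4+10=23, value 34+33+48+34=149
- A+B+C+D+G: weight 4+3+5+4+10=26, value 34+13+33+48+20=148
- A+B+D+E: weight 4+3+4+15=26, value 34+13+48+46=141
Best: $162.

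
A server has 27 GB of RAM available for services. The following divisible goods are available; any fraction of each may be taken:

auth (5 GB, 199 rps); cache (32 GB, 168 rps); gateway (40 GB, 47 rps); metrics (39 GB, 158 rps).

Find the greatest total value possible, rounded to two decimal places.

314.50

Take in order of value per unit:
- auth (199/5 per unit): all 5 → value 199, running total 199.00
- cache (168/32 per unit): 22 of 32 → value 22×168/32 = 115.5000, running total 314.50
Total 314.50.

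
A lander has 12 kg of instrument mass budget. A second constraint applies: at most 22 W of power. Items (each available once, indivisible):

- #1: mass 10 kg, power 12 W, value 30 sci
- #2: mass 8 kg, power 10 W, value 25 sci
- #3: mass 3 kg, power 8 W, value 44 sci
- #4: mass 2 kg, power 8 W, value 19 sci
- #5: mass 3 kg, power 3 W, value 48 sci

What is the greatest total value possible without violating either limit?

Feasible sets respecting both limits:
- #3+#4+#5: mass 8, power 19, value 111
- #3+#5: mass 6, power 11, value 92
- #2+#5: mass 11, power 13, value 73
Best: 111 sci.

111 sci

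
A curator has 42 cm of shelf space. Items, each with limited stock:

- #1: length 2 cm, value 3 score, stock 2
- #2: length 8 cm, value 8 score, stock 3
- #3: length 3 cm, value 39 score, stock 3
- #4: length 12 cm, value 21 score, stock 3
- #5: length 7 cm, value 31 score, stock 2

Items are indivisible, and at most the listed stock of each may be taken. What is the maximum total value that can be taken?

206 score

Top feasible selections:
- 2×#1 + 3×#3 + 1×#4 + 2×#5: length 39, value 206
- 1×#1 + 3×#3 + 1×#4 + 2×#5: length 37, value 203
- 3×#3 + 1×#4 + 2×#5: length 35, value 200
- 1×#1 + 2×#2 + 3×#3 + 2×#5: length 41, value 198
Best: 206 score.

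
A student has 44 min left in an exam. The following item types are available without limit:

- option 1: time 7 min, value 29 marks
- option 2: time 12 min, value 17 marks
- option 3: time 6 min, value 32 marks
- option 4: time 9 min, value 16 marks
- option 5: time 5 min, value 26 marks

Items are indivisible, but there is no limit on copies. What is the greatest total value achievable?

Best value-per-unit is option 3 at 32/6; filling with it alone gives 7×32 = 224.
Optimal mix: 4×option 3 + 4×option 5 → time 44, value 232.

232 marks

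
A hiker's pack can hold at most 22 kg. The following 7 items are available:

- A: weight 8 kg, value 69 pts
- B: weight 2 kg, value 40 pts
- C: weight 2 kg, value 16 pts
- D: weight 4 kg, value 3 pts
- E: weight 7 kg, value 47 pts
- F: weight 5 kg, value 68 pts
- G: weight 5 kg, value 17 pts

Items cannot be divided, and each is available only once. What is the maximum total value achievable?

Check high-value combinations within 22 kg:
- A+B+E+F: weight 8+2+7+5=22, value 69+40+47+68=224
- A+B+C+F+G: weight 8+2+2+5+5=22, value 69+40+16+68+17=210
- A+C+E+F: weight 8+2+7+5=22, value 69+16+47+68=200
- A+B+C+D+F: weight 8+2+2+4+5=21, value 69+40+16+3+68=196
Best: 224 pts.

224 pts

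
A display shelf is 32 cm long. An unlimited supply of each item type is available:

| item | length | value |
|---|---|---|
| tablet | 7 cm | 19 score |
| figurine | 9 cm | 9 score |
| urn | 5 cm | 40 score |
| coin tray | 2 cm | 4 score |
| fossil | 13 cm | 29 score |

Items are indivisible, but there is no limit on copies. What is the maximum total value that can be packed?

Best value-per-unit is urn at 40/5; filling with it alone gives 6×40 = 240.
Optimal mix: 6×urn + 1×coin tray → length 32, value 244.

244 score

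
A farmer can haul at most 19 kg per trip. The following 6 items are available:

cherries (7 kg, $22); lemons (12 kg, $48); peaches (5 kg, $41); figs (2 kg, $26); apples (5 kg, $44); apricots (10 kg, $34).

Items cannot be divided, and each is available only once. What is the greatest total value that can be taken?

Check high-value combinations within 19 kg:
- cherries+peaches+figs+apples: weight 7+5+2+5=19, value 22+41+26+44=133
- lemons+figs+apples: weight 12+2+5=19, value 48+26+44=118
- lemons+peaches+figs: weight 12+5+2=19, value 48+41+26=115
- peaches+figs+apples: weight 5+2+5=12, value 41+26+44=111
Best: $133.

$133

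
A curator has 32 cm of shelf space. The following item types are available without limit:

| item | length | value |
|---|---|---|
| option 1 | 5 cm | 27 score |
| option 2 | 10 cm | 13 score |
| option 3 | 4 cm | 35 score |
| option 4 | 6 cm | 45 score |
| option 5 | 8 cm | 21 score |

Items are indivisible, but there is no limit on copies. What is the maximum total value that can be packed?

280 score

Best value-per-unit is option 3 at 35/4, and filling with it alone uses length 8×4=32. No mix of the others beats 8×35 = 280.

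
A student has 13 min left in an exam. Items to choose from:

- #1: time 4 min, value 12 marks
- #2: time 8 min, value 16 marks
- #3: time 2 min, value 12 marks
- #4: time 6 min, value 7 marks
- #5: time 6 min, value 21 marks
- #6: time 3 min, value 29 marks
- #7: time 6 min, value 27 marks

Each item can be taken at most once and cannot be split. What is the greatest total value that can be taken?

68 marks

Check high-value combinations within 13 min:
- #3+#6+#7: time 2+3+6=11, value 12+29+27=68
- #1+#6+#7: time 4+3+6=13, value 12+29+27=68
- #3+#5+#6: time 2+6+3=11, value 12+21+29=62
- #1+#5+#6: time 4+6+3=13, value 12+21+29=62
- #2+#3+#6: time 8+2+3=13, value 16+12+29=57
Best: 68 marks.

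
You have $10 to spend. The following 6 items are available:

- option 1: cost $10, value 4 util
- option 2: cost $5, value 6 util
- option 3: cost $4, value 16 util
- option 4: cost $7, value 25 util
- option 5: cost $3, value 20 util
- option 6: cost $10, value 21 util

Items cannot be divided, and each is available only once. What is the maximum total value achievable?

45 util

Check high-value combinations within $10:
- option 4+option 5: cost 7+3=10, value 25+20=45
- option 3+option 5: cost 4+3=7, value 16+20=36
- option 2+option 5: cost 5+3=8, value 6+20=26
- option 4: cost 7, value 25
- option 2+option 3: cost 5+4=9, value 6+16=22
Best: 45 util.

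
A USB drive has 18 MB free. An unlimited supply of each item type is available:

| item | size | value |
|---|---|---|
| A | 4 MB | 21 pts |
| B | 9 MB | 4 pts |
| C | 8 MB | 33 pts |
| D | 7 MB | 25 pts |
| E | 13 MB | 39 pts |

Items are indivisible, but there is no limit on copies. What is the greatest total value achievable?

84 pts

Best value-per-unit is A at 21/4, and filling with it alone uses size 4×4=16. No mix of the others beats 4×21 = 84.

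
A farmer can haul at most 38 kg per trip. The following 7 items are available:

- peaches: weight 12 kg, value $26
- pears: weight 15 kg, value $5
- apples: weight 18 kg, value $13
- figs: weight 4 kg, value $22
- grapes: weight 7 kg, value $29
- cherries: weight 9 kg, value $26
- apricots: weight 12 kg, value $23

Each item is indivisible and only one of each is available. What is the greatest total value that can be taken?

$103

This is a 0/1 knapsack; check combinations near the capacity.
- peaches+figs+grapes+cherries: weight 12+4+7+9=32, value 26+22+29+26=103
- figs+grapes+cherries+apricots: weight 4+7+9+12=32, value 22+29+26+23=100
- peaches+figs+grapes+apricots: weight 12+4+7+12=35, value 26+22+29+23=100
- peaches+figs+cherries+apricots: weight 12+4+9+12=37, value 26+22+26+23=97
- apples+figs+grapes+cherries: weight 18+4+7+9=38, value 13+22+29+26=90
Best: $103.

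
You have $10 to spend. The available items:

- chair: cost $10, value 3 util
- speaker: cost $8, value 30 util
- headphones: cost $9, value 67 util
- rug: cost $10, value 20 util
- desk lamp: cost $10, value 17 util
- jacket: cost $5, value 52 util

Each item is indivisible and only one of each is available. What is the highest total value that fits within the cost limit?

67 util

This is a 0/1 knapsack; check combinations near the capacity.
- headphones: cost 9, value 67
- jacket: cost 5, value 52
- speaker: cost 8, value 30
- rug: cost 10, value 20
- desk lamp: cost 10, value 17
Best: 67 util.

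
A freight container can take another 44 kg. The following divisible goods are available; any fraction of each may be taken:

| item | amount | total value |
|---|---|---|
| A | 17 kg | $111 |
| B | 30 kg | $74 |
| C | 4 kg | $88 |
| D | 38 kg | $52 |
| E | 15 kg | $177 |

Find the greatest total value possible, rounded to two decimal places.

Take in order of value per unit:
- C (88/4 per unit): all 4 → value 88, running total 88.00
- E (177/15 per unit): all 15 → value 177, running total 265.00
- A (111/17 per unit): all 17 → value 111, running total 376.00
- B (74/30 per unit): 8 of 30 → value 8×74/30 = 19.7333, running total 395.73
Total 395.73.

395.73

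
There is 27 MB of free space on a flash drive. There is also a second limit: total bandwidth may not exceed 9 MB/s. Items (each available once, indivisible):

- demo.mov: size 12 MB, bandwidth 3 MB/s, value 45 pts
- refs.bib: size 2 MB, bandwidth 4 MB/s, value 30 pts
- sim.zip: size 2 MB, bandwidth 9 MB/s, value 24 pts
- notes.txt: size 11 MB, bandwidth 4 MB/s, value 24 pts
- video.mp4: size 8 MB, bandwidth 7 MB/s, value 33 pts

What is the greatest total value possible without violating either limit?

Feasible sets respecting both limits:
- demo.mov+refs.bib: size 14, bandwidth 7, value 75
- demo.mov+notes.txt: size 23, bandwidth 7, value 69
- refs.bib+notes.txt: size 13, bandwidth 8, value 54
- demo.mov: size 12, bandwidth 3, value 45
Best: 75 pts.

75 pts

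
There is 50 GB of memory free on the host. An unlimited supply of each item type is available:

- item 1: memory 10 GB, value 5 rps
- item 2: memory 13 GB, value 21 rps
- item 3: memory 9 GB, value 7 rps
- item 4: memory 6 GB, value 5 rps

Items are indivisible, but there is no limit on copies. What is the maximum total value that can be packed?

70 rps

Best value-per-unit is item 2 at 21/13; filling with it alone gives 3×21 = 63.
Optimal mix: 3×item 2 + 1×item 3 → memory 48, value 70.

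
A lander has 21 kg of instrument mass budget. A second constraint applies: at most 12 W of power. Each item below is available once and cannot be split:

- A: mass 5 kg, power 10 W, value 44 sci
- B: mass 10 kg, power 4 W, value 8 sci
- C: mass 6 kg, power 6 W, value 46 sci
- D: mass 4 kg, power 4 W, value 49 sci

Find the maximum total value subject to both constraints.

95 sci

Feasible sets respecting both limits:
- C+D: mass 10, power 10, value 95
- B+D: mass 14, power 8, value 57
- B+C: mass 16, power 10, value 54
Best: 95 sci.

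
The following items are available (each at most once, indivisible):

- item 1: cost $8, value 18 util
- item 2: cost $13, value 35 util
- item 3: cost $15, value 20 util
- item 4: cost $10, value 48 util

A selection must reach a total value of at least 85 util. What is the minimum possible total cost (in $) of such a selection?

31

Subsets with value ≥ 85, sorted by total cost:
- item 1+item 2+item 4: cost 31, value 101
- item 1+item 3+item 4: cost 33, value 86
- item 2+item 3+item 4: cost 38, value 103
- item 1+item 2+item 3+item 4: cost 46, value 121
Minimum cost: 31 $.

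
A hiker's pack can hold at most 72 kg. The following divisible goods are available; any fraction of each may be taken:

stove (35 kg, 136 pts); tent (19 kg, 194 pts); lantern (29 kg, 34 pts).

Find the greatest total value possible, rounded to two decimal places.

Take in order of value per unit:
- tent (194/19 per unit): all 19 → value 194, running total 194.00
- stove (136/35 per unit): all 35 → value 136, running total 330.00
- lantern (34/29 per unit): 18 of 29 → value 18×34/29 = 21.1034, running total 351.10
Total 351.10.

351.10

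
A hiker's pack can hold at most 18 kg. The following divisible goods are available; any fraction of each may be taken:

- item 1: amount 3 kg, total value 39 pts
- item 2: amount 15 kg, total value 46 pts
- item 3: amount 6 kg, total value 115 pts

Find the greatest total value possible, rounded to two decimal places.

181.60

Take in order of value per unit:
- item 3 (115/6 per unit): all 6 → value 115, running total 115.00
- item 1 (39/3 per unit): all 3 → value 39, running total 154.00
- item 2 (46/15 per unit): 9 of 15 → value 9×46/15 = 27.6000, running total 181.60
Total 181.60.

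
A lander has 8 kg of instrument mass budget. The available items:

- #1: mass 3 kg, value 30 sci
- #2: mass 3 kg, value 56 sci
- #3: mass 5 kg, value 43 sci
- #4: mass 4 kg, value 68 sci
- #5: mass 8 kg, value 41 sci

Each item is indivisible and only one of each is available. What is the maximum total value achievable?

Check high-value combinations within 8 kg:
- #2+#4: mass 3+4=7, value 56+68=124
- #2+#3: mass 3+5=8, value 56+43=99
- #1+#4: mass 3+4=7, value 30+68=98
- #1+#2: mass 3+3=6, value 30+56=86
- #1+#3: mass 3+5=8, value 30+43=73
Best: 124 sci.

124 sci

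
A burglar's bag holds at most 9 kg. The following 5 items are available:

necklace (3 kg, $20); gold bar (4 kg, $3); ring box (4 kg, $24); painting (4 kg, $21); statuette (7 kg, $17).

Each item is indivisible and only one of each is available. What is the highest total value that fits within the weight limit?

$45

Check high-value combinations within 9 kg:
- ring box+painting: weight 4+4=8, value 24+21=45
- necklace+ring box: weight 3+4=7, value 20+24=44
- necklace+painting: weight 3+4=7, value 20+21=41
- gold bar+ring box: weight 4+4=8, value 3+24=27
Best: $45.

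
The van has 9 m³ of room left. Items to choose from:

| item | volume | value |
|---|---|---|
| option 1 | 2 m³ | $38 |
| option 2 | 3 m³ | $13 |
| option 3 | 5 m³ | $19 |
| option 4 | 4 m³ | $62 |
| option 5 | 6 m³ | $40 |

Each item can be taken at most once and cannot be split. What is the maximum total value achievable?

$113

Check high-value combinations within 9 m³:
- option 1+option 2+option 4: volume 2+3+4=9, value 38+13+62=113
- option 1+option 4: volume 2+4=6, value 38+62=100
- option 3+option 4: volume 5+4=9, value 19+62=81
Best: $113.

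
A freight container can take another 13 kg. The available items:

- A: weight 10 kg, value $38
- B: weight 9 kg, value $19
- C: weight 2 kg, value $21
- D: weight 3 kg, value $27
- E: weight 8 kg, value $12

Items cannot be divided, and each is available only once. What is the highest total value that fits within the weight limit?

Check high-value combinations within 13 kg:
- A+D: weight 10+3=13, value 38+27=65
- C+D+E: weight 2+3+8=13, value 21+27+12=60
- A+C: weight 10+2=12, value 38+21=59
Best: $65.

$65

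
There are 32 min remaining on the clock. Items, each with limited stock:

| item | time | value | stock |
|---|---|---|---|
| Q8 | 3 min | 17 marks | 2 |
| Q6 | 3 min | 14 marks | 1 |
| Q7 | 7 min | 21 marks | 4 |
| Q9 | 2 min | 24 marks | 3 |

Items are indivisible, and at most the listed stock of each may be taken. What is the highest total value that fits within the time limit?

162 marks

Top feasible selections:
- 2×Q8 + 1×Q6 + 2×Q7 + 3×Q9: time 29, value 162
- 1×Q8 + 3×Q7 + 3×Q9: time 30, value 152
Best: 162 marks.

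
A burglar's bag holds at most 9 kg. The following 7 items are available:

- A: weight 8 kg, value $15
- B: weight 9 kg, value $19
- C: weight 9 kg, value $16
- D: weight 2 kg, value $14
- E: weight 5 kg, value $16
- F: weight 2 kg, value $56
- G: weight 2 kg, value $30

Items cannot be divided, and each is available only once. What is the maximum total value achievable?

Check high-value combinations within 9 kg:
- E+F+G: weight 5+2+2=9, value 16+56+30=102
- D+F+G: weight 2+2+2=6, value 14+56+30=100
- F+G: weight 2+2=4, value 56+30=86
- D+E+F: weight 2+5+2=9, value 14+16+56=86
- E+F: weight 5+2=7, value 16+56=72
Best: $102.

$102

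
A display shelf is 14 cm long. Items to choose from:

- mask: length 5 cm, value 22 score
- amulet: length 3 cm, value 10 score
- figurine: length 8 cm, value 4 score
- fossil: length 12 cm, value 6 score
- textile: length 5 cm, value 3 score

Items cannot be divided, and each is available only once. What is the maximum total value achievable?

35 score

This is a 0/1 knapsack; check combinations near the capacity.
- mask+amulet+textile: length 5+3+5=13, value 22+10+3=35
- mask+amulet: length 5+3=8, value 22+10=32
- mask+figurine: length 5+8=13, value 22+4=26
- mask+textile: length 5+5=10, value 22+3=25
- mask: length 5, value 22
Best: 35 score.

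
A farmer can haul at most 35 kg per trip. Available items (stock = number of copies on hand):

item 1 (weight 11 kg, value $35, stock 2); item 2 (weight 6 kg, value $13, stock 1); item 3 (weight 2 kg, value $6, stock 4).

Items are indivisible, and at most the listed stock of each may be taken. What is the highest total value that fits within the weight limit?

Best selections within weight 35 and stock limits:
- 2×item 1 + 1×item 2 + 3×item 3: weight 34, value 101
- 2×item 1 + 1×item 2 + 2×item 3: weight 32, value 95
- 2×item 1 + 4×item 3: weight 30, value 94
Best: $101.

$101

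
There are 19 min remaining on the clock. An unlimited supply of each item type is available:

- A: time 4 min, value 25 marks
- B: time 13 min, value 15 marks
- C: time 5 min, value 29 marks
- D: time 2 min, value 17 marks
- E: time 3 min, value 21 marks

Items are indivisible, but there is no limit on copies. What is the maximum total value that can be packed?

Best value-per-unit is D at 17/2; filling with it alone gives 9×17 = 153.
Optimal mix: 8×D + 1×E → time 19, value 157.

157 marks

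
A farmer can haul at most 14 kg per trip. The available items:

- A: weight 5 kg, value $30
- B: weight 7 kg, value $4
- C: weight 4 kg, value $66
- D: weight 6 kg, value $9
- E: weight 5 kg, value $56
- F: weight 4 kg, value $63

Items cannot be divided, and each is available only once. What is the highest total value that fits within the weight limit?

This is a 0/1 knapsack; check combinations near the capacity.
- C+E+F: weight 4+5+4=13, value 66+56+63=185
- A+C+F: weight 5+4+4=13, value 30+66+63=159
- A+C+E: weight 5+4+5=14, value 30+66+56=152
- A+E+F: weight 5+5+4=14, value 30+56+63=149
- C+D+F: weight 4+6+4=14, value 66+9+63=138
Best: $185.

$185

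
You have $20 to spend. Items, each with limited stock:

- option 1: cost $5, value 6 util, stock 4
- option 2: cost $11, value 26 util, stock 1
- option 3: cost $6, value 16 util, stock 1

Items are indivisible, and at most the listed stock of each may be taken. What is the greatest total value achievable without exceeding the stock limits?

42 util

Top feasible selections:
- 1×option 2 + 1×option 3: cost 17, value 42
- 1×option 1 + 1×option 2: cost 16, value 32
- 2×option 1 + 1×option 3: cost 16, value 28
- 1×option 2: cost 11, value 26
Best: 42 util.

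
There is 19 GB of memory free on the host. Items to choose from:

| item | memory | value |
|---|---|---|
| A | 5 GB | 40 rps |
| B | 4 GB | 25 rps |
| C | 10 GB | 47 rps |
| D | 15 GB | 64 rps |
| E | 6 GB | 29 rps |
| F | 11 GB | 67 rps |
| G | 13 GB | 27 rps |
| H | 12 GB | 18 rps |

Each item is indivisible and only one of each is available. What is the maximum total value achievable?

Check high-value combinations within 19 GB:
- A+B+C: memory 5+4+10=19, value 40+25+47=112
- A+F: memory 5+11=16, value 40+67=107
- E+F: memory 6+11=17, value 29+67=96
- A+B+E: memory 5+4+6=15, value 40+25+29=94
Best: 112 rps.

112 rps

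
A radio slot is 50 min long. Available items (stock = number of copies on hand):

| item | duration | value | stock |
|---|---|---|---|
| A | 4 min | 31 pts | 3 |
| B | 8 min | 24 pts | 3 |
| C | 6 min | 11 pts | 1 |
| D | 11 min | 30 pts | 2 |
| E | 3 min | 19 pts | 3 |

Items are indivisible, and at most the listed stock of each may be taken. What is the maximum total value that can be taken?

228 pts

Top feasible selections:
- 3×A + 2×B + 1×D + 3×E: duration 48, value 228
- 3×A + 3×B + 3×E: duration 45, value 222
- 3×A + 1×C + 2×D + 3×E: duration 49, value 221
- 3×A + 1×B + 1×C + 1×D + 3×E: duration 46, value 215
Best: 228 pts.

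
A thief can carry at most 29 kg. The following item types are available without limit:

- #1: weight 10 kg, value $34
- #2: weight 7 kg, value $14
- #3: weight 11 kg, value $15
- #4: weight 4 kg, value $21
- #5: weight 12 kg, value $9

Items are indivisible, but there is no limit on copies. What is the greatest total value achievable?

Best value-per-unit is #4 at 21/4, and filling with it alone uses weight 7×4=28. No mix of the others beats 7×21 = 147.

$147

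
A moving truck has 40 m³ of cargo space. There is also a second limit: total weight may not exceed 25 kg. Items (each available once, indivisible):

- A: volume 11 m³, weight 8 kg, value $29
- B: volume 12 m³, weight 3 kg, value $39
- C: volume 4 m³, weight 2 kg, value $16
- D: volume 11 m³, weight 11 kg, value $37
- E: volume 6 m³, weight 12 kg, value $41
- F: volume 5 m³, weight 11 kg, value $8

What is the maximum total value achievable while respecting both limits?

Feasible sets respecting both limits:
- A+B+C+E: volume 33, weight 25, value 125
- A+B+C+D: volume 38, weight 24, value 121
- A+B+E: volume 29, weight 23, value 109
Best: $125.

$125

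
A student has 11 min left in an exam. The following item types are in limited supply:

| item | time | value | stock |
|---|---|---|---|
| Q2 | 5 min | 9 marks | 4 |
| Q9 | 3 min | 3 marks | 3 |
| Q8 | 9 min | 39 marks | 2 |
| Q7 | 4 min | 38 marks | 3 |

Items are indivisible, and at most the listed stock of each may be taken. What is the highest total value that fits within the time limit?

79 marks

Best selections within time 11 and stock limits:
- 1×Q9 + 2×Q7: time 11, value 79
- 2×Q7: time 8, value 76
- 1×Q2 + 1×Q7: time 9, value 47
Best: 79 marks.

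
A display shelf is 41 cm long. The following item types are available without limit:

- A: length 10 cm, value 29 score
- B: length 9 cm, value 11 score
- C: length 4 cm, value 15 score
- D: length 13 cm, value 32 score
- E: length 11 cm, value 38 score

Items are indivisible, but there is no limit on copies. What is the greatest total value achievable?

Best value-per-unit is C at 15/4, and filling with it alone uses length 10×4=40. No mix of the others beats 10×15 = 150.

150 score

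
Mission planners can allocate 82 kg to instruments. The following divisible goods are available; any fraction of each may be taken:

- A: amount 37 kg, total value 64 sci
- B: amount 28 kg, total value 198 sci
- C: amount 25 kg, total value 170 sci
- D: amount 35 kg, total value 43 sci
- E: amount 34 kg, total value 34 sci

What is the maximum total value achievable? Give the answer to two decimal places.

Take in order of value per unit:
- B (198/28 per unit): all 28 → value 198, running total 198.00
- C (170/25 per unit): all 25 → value 170, running total 368.00
- A (64/37 per unit): 29 of 37 → value 29×64/37 = 50.1622, running total 418.16
Total 418.16.

418.16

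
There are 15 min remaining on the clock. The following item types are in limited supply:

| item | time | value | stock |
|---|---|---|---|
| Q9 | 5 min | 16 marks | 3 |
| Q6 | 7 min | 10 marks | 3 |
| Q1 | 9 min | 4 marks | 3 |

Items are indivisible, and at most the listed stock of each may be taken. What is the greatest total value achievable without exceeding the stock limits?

Best selections within time 15 and stock limits:
- 3×Q9: time 15, value 48
- 2×Q9: time 10, value 32
- 1×Q9 + 1×Q6: time 12, value 26
- 2×Q6: time 14, value 20
Best: 48 marks.

48 marks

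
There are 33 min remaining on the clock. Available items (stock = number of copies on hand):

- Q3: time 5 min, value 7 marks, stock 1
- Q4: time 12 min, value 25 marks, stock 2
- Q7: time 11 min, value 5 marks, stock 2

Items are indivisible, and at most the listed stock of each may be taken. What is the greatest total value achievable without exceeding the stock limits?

57 marks

Top feasible selections:
- 1×Q3 + 2×Q4: time 29, value 57
- 2×Q4: time 24, value 50
Best: 57 marks.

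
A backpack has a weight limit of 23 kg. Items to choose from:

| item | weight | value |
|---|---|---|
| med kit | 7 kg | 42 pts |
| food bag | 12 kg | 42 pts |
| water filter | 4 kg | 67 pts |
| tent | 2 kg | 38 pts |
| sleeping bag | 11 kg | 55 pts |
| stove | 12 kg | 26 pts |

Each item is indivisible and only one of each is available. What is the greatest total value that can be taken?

164 pts

Check high-value combinations within 23 kg:
- med kit+water filter+sleeping bag: weight 7+4+11=22, value 42+67+55=164
- water filter+tent+sleeping bag: weight 4+2+11=17, value 67+38+55=160
- med kit+food bag+water filter: weight 7+12+4=23, value 42+42+67=151
- med kit+water filter+tent: weight 7+4+2=13, value 42+67+38=147
- food bag+water filter+tent: weight 12+4+2=18, value 42+67+38=147
Best: 164 pts.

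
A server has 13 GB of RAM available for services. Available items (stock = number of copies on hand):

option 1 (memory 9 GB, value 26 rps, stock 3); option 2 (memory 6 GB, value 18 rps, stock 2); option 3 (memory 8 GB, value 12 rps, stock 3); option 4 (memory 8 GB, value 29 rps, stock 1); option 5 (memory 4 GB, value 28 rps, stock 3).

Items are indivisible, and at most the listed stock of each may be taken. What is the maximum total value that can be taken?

Best selections within memory 13 and stock limits:
- 3×option 5: memory 12, value 84
- 1×option 4 + 1×option 5: memory 12, value 57
Best: 84 rps.

84 rps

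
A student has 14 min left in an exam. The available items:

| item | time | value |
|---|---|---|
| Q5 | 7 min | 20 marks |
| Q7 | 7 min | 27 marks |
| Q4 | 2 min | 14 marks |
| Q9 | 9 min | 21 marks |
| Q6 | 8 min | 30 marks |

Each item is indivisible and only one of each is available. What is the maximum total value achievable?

47 marks

Check high-value combinations within 14 min:
- Q5+Q7: time 7+7=14, value 20+27=47
- Q4+Q6: time 2+8=10, value 14+30=44
- Q7+Q4: time 7+2=9, value 27+14=41
- Q4+Q9: time 2+9=11, value 14+21=35
Best: 47 marks.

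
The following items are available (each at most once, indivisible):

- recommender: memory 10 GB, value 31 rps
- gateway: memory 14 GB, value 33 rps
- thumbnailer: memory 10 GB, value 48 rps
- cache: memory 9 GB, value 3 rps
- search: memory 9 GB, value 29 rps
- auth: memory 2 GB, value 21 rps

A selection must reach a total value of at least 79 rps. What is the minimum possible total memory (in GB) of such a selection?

Subsets with value ≥ 79, sorted by total memory:
- recommender+thumbnailer: memory 20, value 79
- thumbnailer+search+auth: memory 21, value 98
- recommender+search+auth: memory 21, value 81
Minimum memory: 20 GB.

20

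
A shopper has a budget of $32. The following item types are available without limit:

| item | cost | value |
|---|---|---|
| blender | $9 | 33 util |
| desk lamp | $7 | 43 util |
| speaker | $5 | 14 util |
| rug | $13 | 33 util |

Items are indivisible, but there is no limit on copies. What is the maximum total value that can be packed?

172 util

Best value-per-unit is desk lamp at 43/7, and filling with it alone uses cost 4×7=28. No mix of the others beats 4×43 = 172.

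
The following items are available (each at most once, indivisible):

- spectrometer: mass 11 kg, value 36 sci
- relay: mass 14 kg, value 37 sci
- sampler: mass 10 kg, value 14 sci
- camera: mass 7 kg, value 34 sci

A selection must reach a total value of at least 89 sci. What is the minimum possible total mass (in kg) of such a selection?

32

Subsets with value ≥ 89, sorted by total mass:
- spectrometer+relay+camera: mass 32, value 107
- spectrometer+relay+sampler+camera: mass 42, value 121
Minimum mass: 32 kg.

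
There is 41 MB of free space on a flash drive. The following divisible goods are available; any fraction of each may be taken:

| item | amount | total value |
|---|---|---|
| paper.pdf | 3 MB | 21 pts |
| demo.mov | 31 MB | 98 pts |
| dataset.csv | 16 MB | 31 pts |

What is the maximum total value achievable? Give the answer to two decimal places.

132.56

Take in order of value per unit:
- paper.pdf (21/3 per unit): all 3 → value 21, running total 21.00
- demo.mov (98/31 per unit): all 31 → value 98, running total 119.00
- dataset.csv (31/16 per unit): 7 of 16 → value 7×31/16 = 13.5625, running total 132.56
Total 132.56.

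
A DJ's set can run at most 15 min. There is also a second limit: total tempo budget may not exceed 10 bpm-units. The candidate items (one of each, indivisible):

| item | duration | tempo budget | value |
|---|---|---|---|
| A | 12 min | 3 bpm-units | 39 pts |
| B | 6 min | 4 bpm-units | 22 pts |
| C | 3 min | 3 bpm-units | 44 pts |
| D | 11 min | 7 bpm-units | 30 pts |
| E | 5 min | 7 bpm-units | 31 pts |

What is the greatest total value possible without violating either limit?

83 pts

Feasible sets respecting both limits:
- A+C: duration 15, tempo budget 6, value 83
- C+E: duration 8, tempo budget 10, value 75
- C+D: duration 14, tempo budget 10, value 74
- B+C: duration 9, tempo budget 7, value 66
Best: 83 pts.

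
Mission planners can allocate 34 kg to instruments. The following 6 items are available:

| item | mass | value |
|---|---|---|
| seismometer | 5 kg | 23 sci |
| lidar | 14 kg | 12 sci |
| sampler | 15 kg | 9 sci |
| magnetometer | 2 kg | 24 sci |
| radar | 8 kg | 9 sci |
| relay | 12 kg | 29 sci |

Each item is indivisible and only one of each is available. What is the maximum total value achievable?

88 sci

Check high-value combinations within 34 kg:
- seismometer+lidar+magnetometer+relay: mass 5+14+2+12=33, value 23+12+24+29=88
- seismometer+magnetometer+radar+relay: mass 5+2+8+12=27, value 23+24+9+29=85
- seismometer+sampler+magnetometer+relay: mass 5+15+2+12=34, value 23+9+24+29=85
- seismometer+magnetometer+relay: mass 5+2+12=19, value 23+24+29=76
Best: 88 sci.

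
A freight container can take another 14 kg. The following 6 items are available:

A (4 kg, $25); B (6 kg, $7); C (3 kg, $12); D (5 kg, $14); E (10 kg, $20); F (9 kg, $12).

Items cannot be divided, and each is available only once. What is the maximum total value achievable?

$51

This is a 0/1 knapsack; check combinations near the capacity.
- A+C+D: weight 4+3+5=12, value 25+12+14=51
- A+E: weight 4+10=14, value 25+20=45
- A+B+C: weight 4+6+3=13, value 25+7+12=44
Best: $51.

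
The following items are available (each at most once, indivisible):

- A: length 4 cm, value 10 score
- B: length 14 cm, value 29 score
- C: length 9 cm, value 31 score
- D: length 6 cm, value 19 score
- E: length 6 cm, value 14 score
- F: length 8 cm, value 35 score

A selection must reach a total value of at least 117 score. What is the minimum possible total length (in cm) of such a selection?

41

Subsets with value ≥ 117, sorted by total length:
- A+B+C+D+F: length 41, value 124
- A+B+C+E+F: length 41, value 119
- B+C+D+E+F: length 43, value 128
- A+B+C+D+E+F: length 47, value 138
Minimum length: 41 cm.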